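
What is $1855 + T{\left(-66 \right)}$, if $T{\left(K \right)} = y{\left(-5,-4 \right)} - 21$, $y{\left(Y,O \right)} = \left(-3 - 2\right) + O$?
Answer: $1825$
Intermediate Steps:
$y{\left(Y,O \right)} = -5 + O$
$T{\left(K \right)} = -30$ ($T{\left(K \right)} = \left(-5 - 4\right) - 21 = -9 - 21 = -30$)
$1855 + T{\left(-66 \right)} = 1855 - 30 = 1825$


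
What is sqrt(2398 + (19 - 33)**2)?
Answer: sqrt(2594) ≈ 50.931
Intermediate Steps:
sqrt(2398 + (19 - 33)**2) = sqrt(2398 + (-14)**2) = sqrt(2398 + 196) = sqrt(2594)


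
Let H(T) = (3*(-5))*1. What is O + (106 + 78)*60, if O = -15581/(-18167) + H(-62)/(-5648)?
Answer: 1132871938633/102607216 ≈ 11041.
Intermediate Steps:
H(T) = -15 (H(T) = -15*1 = -15)
O = 88273993/102607216 (O = -15581/(-18167) - 15/(-5648) = -15581*(-1/18167) - 15*(-1/5648) = 15581/18167 + 15/5648 = 88273993/102607216 ≈ 0.86031)
O + (106 + 78)*60 = 88273993/102607216 + (106 + 78)*60 = 88273993/102607216 + 184*60 = 88273993/102607216 + 11040 = 1132871938633/102607216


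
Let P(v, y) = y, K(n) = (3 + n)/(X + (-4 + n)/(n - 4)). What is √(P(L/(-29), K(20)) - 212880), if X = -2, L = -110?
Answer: I*√212903 ≈ 461.41*I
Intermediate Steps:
K(n) = -3 - n (K(n) = (3 + n)/(-2 + (-4 + n)/(n - 4)) = (3 + n)/(-2 + (-4 + n)/(-4 + n)) = (3 + n)/(-2 + 1) = (3 + n)/(-1) = (3 + n)*(-1) = -3 - n)
√(P(L/(-29), K(20)) - 212880) = √((-3 - 1*20) - 212880) = √((-3 - 20) - 212880) = √(-23 - 212880) = √(-212903) = I*√212903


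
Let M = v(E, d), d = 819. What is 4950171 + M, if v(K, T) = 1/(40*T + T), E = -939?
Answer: 166221792010/33579 ≈ 4.9502e+6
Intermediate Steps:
v(K, T) = 1/(41*T)
M = 1/33579 (M = (1/41)/819 = (1/41)*(1/819) = 1/33579 ≈ 2.9781e-5)
4950171 + M = 4950171 + 1/33579 = 166221792010/33579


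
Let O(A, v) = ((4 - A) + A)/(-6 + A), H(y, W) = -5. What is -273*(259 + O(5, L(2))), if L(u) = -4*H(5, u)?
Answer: -69615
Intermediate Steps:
L(u) = 20 (L(u) = -4*(-5) = 20)
O(A, v) = 4/(-6 + A)
-273*(259 + O(5, L(2))) = -273*(259 + 4/(-6 + 5)) = -273*(259 + 4/(-1)) = -273*(259 + 4*(-1)) = -273*(259 - 4) = -273*255 = -69615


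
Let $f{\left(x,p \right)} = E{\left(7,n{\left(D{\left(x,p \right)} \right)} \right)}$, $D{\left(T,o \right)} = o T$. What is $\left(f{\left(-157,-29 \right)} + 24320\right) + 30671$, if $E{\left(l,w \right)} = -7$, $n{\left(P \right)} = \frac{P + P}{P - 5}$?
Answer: $54984$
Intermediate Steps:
$D{\left(T,o \right)} = T o$
$n{\left(P \right)} = \frac{2 P}{-5 + P}$
$f{\left(x,p \right)} = -7$
$\left(f{\left(-157,-29 \right)} + 24320\right) + 30671 = \left(-7 + 24320\right) + 30671 = 24313 + 30671 = 54984$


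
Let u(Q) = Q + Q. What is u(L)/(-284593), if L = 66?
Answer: -132/284593 ≈ -0.00046382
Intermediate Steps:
u(Q) = 2*Q
u(L)/(-284593) = (2*66)/(-284593) = 132*(-1/284593) = -132/284593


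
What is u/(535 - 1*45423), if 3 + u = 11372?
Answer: -11369/44888 ≈ -0.25327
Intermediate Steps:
u = 11369 (u = -3 + 11372 = 11369)
u/(535 - 1*45423) = 11369/(535 - 1*45423) = 11369/(535 - 45423) = 11369/(-44888) = 11369*(-1/44888) = -11369/44888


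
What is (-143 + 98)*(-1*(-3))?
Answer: -135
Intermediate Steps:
(-143 + 98)*(-1*(-3)) = -45*3 = -135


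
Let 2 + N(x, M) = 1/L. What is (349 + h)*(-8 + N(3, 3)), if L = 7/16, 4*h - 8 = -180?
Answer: -16524/7 ≈ -2360.6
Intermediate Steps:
h = -43 (h = 2 + (¼)*(-180) = 2 - 45 = -43)
L = 7/16 (L = 7*(1/16) = 7/16 ≈ 0.43750)
N(x, M) = 2/7 (N(x, M) = -2 + 1/(7/16) = -2 + 16/7 = 2/7)
(349 + h)*(-8 + N(3, 3)) = (349 - 43)*(-8 + 2/7) = 306*(-54/7) = -16524/7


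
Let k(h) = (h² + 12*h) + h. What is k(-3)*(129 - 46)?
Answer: -2490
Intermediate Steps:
k(h) = h² + 13*h
k(-3)*(129 - 46) = (-3*(13 - 3))*(129 - 46) = -3*10*83 = -30*83 = -2490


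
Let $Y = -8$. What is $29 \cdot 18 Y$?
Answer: $-4176$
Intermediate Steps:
$29 \cdot 18 Y = 29 \cdot 18 \left(-8\right) = 522 \left(-8\right) = -4176$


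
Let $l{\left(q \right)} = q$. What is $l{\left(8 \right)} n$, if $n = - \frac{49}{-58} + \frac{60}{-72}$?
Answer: $\frac{8}{87} \approx 0.091954$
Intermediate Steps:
$n = \frac{1}{87}$ ($n = \left(-49\right) \left(- \frac{1}{58}\right) + 60 \left(- \frac{1}{72}\right) = \frac{49}{58} - \frac{5}{6} = \frac{1}{87} \approx 0.011494$)
$l{\left(8 \right)} n = 8 \cdot \frac{1}{87} = \frac{8}{87}$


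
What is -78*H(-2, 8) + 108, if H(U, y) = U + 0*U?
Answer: 264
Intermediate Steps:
H(U, y) = U (H(U, y) = U + 0 = U)
-78*H(-2, 8) + 108 = -78*(-2) + 108 = 156 + 108 = 264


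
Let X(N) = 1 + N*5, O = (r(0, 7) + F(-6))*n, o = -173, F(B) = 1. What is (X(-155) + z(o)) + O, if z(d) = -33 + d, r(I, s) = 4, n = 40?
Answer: -780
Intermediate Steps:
O = 200 (O = (4 + 1)*40 = 5*40 = 200)
X(N) = 1 + 5*N
(X(-155) + z(o)) + O = ((1 + 5*(-155)) + (-33 - 173)) + 200 = ((1 - 775) - 206) + 200 = (-774 - 206) + 200 = -980 + 200 = -780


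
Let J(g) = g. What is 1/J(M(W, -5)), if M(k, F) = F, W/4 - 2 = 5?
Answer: -⅕ ≈ -0.20000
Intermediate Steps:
W = 28 (W = 8 + 4*5 = 8 + 20 = 28)
1/J(M(W, -5)) = 1/(-5) = -⅕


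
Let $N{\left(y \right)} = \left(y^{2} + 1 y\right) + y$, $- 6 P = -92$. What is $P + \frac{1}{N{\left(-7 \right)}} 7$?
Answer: $\frac{233}{15} \approx 15.533$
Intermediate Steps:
$P = \frac{46}{3}$ ($P = \left(- \frac{1}{6}\right) \left(-92\right) = \frac{46}{3} \approx 15.333$)
$N{\left(y \right)} = y^{2} + 2 y$ ($N{\left(y \right)} = \left(y^{2} + y\right) + y = \left(y + y^{2}\right) + y = y^{2} + 2 y$)
$P + \frac{1}{N{\left(-7 \right)}} 7 = \frac{46}{3} + \frac{1}{\left(-7\right) \left(2 - 7\right)} 7 = \frac{46}{3} + \frac{1}{\left(-7\right) \left(-5\right)} 7 = \frac{46}{3} + \frac{1}{35} \cdot 7 = \frac{46}{3} + \frac{1}{5} = \frac{233}{15}$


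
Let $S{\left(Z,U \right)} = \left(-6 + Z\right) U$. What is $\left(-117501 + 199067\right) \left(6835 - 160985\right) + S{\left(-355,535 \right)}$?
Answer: $-12573592035$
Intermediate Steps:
$S{\left(Z,U \right)} = U \left(-6 + Z\right)$
$\left(-117501 + 199067\right) \left(6835 - 160985\right) + S{\left(-355,535 \right)} = \left(-117501 + 199067\right) \left(6835 - 160985\right) + 535 \left(-6 - 355\right) = 81566 \left(-154150\right) + 535 \left(-361\right) = -12573398900 - 193135 = -12573592035$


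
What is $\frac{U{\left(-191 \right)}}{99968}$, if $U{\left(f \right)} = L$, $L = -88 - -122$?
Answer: $\frac{17}{49984} \approx 0.00034011$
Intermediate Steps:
$L = 34$ ($L = -88 + 122 = 34$)
$U{\left(f \right)} = 34$
$\frac{U{\left(-191 \right)}}{99968} = \frac{34}{99968} = 34 \cdot \frac{1}{99968} = \frac{17}{49984}$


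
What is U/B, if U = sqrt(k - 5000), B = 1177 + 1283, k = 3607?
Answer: I*sqrt(1393)/2460 ≈ 0.015172*I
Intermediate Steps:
B = 2460
U = I*sqrt(1393) (U = sqrt(3607 - 5000) = sqrt(-1393) = I*sqrt(1393) ≈ 37.323*I)
U/B = (I*sqrt(1393))/2460 = (I*sqrt(1393))*(1/2460) = I*sqrt(1393)/2460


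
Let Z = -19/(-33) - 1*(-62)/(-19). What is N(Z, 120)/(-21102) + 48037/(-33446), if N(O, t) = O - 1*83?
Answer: -316889208751/221261243742 ≈ -1.4322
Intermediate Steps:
Z = -1685/627 (Z = -19*(-1/33) + 62*(-1/19) = 19/33 - 62/19 = -1685/627 ≈ -2.6874)
N(O, t) = -83 + O (N(O, t) = O - 83 = -83 + O)
N(Z, 120)/(-21102) + 48037/(-33446) = (-83 - 1685/627)/(-21102) + 48037/(-33446) = -53726/627*(-1/21102) + 48037*(-1/33446) = 26863/6615477 - 48037/33446 = -316889208751/221261243742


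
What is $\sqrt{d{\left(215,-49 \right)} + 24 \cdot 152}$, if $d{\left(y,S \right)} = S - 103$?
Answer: $2 \sqrt{874} \approx 59.127$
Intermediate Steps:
$d{\left(y,S \right)} = -103 + S$
$\sqrt{d{\left(215,-49 \right)} + 24 \cdot 152} = \sqrt{\left(-103 - 49\right) + 24 \cdot 152} = \sqrt{-152 + 3648} = \sqrt{3496} = 2 \sqrt{874}$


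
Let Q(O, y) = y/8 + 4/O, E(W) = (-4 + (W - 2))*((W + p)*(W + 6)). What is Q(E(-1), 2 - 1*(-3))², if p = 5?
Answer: 27889/78400 ≈ 0.35573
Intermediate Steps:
E(W) = (-6 + W)*(5 + W)*(6 + W) (E(W) = (-4 + (W - 2))*((W + 5)*(W + 6)) = (-4 + (-2 + W))*((5 + W)*(6 + W)) = (-6 + W)*((5 + W)*(6 + W)) = (-6 + W)*(5 + W)*(6 + W))
Q(O, y) = 4/O + y/8 (Q(O, y) = y*(⅛) + 4/O = y/8 + 4/O = 4/O + y/8)
Q(E(-1), 2 - 1*(-3))² = (4/(-180 + (-1)³ - 36*(-1) + 5*(-1)²) + (2 - 1*(-3))/8)² = (4/(-180 - 1 + 36 + 5*1) + (2 + 3)/8)² = (4/(-180 - 1 + 36 + 5) + (⅛)*5)² = (4/(-140) + 5/8)² = (4*(-1/140) + 5/8)² = (-1/35 + 5/8)² = (167/280)² = 27889/78400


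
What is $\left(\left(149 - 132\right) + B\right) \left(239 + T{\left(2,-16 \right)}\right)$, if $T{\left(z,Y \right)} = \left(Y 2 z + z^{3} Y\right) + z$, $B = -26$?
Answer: $-441$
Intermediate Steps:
$T{\left(z,Y \right)} = z + Y z^{3} + 2 Y z$ ($T{\left(z,Y \right)} = \left(2 Y z + Y z^{3}\right) + z = \left(Y z^{3} + 2 Y z\right) + z = z + Y z^{3} + 2 Y z$)
$\left(\left(149 - 132\right) + B\right) \left(239 + T{\left(2,-16 \right)}\right) = \left(\left(149 - 132\right) - 26\right) \left(239 + 2 \left(1 + 2 \left(-16\right) - 16 \cdot 2^{2}\right)\right) = \left(17 - 26\right) \left(239 + 2 \left(1 - 32 - 64\right)\right) = - 9 \left(239 + 2 \left(1 - 32 - 64\right)\right) = - 9 \left(239 + 2 \left(-95\right)\right) = - 9 \left(239 - 190\right) = \left(-9\right) 49 = -441$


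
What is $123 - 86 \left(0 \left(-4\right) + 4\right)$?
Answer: $-221$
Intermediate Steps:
$123 - 86 \left(0 \left(-4\right) + 4\right) = 123 - 86 \left(0 + 4\right) = 123 - 344 = -221$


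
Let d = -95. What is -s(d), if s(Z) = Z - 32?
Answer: 127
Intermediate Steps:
s(Z) = -32 + Z
-s(d) = -(-32 - 95) = -1*(-127) = 127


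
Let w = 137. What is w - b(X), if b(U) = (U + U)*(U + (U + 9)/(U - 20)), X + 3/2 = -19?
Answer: -112081/162 ≈ -691.86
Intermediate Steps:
X = -41/2 (X = -3/2 - 19 = -41/2 ≈ -20.500)
b(U) = 2*U*(U + (9 + U)/(-20 + U)) (b(U) = (2*U)*(U + (9 + U)/(-20 + U)) = 2*U*(U + (9 + U)/(-20 + U)))
w - b(X) = 137 - 2*(-41)*(9 + (-41/2)² - 19*(-41/2))/(2*(-20 - 41/2)) = 137 - 2*(-41)*(9 + 1681/4 + 779/2)/(2*(-81/2)) = 137 - 2*(-41)*(-2)*3275/(2*81*4) = 137 - 1*134275/162 = 137 - 134275/162 = -112081/162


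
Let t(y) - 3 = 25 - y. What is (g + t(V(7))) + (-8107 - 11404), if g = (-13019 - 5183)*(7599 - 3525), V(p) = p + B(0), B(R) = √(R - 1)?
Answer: -74174438 - I ≈ -7.4174e+7 - 1.0*I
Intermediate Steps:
B(R) = √(-1 + R)
V(p) = I + p (V(p) = p + √(-1 + 0) = p + √(-1) = p + I = I + p)
t(y) = 28 - y (t(y) = 3 + (25 - y) = 28 - y)
g = -74154948 (g = -18202*4074 = -74154948)
(g + t(V(7))) + (-8107 - 11404) = (-74154948 + (28 - (I + 7))) + (-8107 - 11404) = (-74154948 + (28 - (7 + I))) - 19511 = (-74154948 + (28 + (-7 - I))) - 19511 = (-74154948 + (21 - I)) - 19511 = (-74154927 - I) - 19511 = -74174438 - I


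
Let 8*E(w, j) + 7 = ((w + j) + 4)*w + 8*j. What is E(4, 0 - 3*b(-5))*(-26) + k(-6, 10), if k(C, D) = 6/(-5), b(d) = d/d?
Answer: 691/20 ≈ 34.550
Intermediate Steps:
b(d) = 1
E(w, j) = -7/8 + j + w*(4 + j + w)/8 (E(w, j) = -7/8 + (((w + j) + 4)*w + 8*j)/8 = -7/8 + (((j + w) + 4)*w + 8*j)/8 = -7/8 + ((4 + j + w)*w + 8*j)/8 = -7/8 + (w*(4 + j + w) + 8*j)/8 = -7/8 + (8*j + w*(4 + j + w))/8 = -7/8 + (j + w*(4 + j + w)/8) = -7/8 + j + w*(4 + j + w)/8)
k(C, D) = -6/5 (k(C, D) = 6*(-1/5) = -6/5)
E(4, 0 - 3*b(-5))*(-26) + k(-6, 10) = (-7/8 + (0 - 3*1) + (1/2)*4 + (1/8)*4**2 + (1/8)*(0 - 3*1)*4)*(-26) - 6/5 = (-7/8 + (0 - 3) + 2 + (1/8)*16 + (1/8)*(0 - 3)*4)*(-26) - 6/5 = (-7/8 - 3 + 2 + 2 + (1/8)*(-3)*4)*(-26) - 6/5 = (-7/8 - 3 + 2 + 2 - 3/2)*(-26) - 6/5 = -11/8*(-26) - 6/5 = 143/4 - 6/5 = 691/20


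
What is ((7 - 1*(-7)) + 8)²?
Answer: 484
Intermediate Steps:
((7 - 1*(-7)) + 8)² = ((7 + 7) + 8)² = (14 + 8)² = 22² = 484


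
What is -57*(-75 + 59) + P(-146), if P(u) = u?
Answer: 766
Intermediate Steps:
-57*(-75 + 59) + P(-146) = -57*(-75 + 59) - 146 = -57*(-16) - 146 = 912 - 146 = 766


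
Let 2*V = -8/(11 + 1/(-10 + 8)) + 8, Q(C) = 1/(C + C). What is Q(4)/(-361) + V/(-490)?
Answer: -114889/14858760 ≈ -0.0077321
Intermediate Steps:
Q(C) = 1/(2*C)
V = 76/21 (V = (-8/(11 + 1/(-10 + 8)) + 8)/2 = (-8/(11 + 1/(-2)) + 8)/2 = (-8/(11 - ½) + 8)/2 = (-8/(21/2) + 8)/2 = ((2/21)*(-8) + 8)/2 = (-16/21 + 8)/2 = (½)*(152/21) = 76/21 ≈ 3.6190)
Q(4)/(-361) + V/(-490) = ((½)/4)/(-361) + (76/21)/(-490) = ((½)*(¼))*(-1/361) + (76/21)*(-1/490) = (⅛)*(-1/361) - 38/5145 = -1/2888 - 38/5145 = -114889/14858760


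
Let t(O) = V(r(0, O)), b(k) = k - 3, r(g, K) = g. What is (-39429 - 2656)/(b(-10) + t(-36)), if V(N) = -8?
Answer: 42085/21 ≈ 2004.0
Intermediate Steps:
b(k) = -3 + k
t(O) = -8
(-39429 - 2656)/(b(-10) + t(-36)) = (-39429 - 2656)/((-3 - 10) - 8) = -42085/(-13 - 8) = -42085/(-21) = -42085*(-1/21) = 42085/21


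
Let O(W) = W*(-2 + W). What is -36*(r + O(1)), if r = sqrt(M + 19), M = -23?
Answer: 36 - 72*I ≈ 36.0 - 72.0*I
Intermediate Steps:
r = 2*I (r = sqrt(-23 + 19) = sqrt(-4) = 2*I ≈ 2.0*I)
-36*(r + O(1)) = -36*(2*I + 1*(-2 + 1)) = -36*(2*I + 1*(-1)) = -36*(2*I - 1) = -36*(-1 + 2*I) = 36 - 72*I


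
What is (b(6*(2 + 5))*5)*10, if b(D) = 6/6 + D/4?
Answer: 575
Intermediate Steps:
b(D) = 1 + D/4 (b(D) = 6*(1/6) + D*(1/4) = 1 + D/4)
(b(6*(2 + 5))*5)*10 = ((1 + (6*(2 + 5))/4)*5)*10 = ((1 + (6*7)/4)*5)*10 = ((1 + (1/4)*42)*5)*10 = ((1 + 21/2)*5)*10 = ((23/2)*5)*10 = (115/2)*10 = 575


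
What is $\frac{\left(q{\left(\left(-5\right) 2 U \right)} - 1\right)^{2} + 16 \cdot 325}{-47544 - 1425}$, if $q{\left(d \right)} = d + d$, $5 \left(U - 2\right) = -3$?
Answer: $- \frac{6041}{48969} \approx -0.12336$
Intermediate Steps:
$U = \frac{7}{5}$ ($U = 2 + \frac{1}{5} \left(-3\right) = 2 - \frac{3}{5} = \frac{7}{5} \approx 1.4$)
$q{\left(d \right)} = 2 d$
$\frac{\left(q{\left(\left(-5\right) 2 U \right)} - 1\right)^{2} + 16 \cdot 325}{-47544 - 1425} = \frac{\left(2 \left(-5\right) 2 \cdot \frac{7}{5} - 1\right)^{2} + 16 \cdot 325}{-47544 - 1425} = \frac{\left(2 \left(\left(-10\right) \frac{7}{5}\right) - 1\right)^{2} + 5200}{-48969} = \left(\left(2 \left(-14\right) - 1\right)^{2} + 5200\right) \left(- \frac{1}{48969}\right) = \left(\left(-28 - 1\right)^{2} + 5200\right) \left(- \frac{1}{48969}\right) = \left(\left(-29\right)^{2} + 5200\right) \left(- \frac{1}{48969}\right) = \left(841 + 5200\right) \left(- \frac{1}{48969}\right) = 6041 \left(- \frac{1}{48969}\right) = - \frac{6041}{48969}$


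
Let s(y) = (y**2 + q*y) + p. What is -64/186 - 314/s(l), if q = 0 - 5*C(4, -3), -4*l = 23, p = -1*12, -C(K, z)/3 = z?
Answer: -610496/416361 ≈ -1.4663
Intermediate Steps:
C(K, z) = -3*z
p = -12
l = -23/4 (l = -1/4*23 = -23/4 ≈ -5.7500)
q = -45 (q = 0 - (-15)*(-3) = 0 - 5*9 = 0 - 45 = -45)
s(y) = -12 + y**2 - 45*y (s(y) = (y**2 - 45*y) - 12 = -12 + y**2 - 45*y)
-64/186 - 314/s(l) = -64/186 - 314/(-12 + (-23/4)**2 - 45*(-23/4)) = -64*1/186 - 314/(-12 + 529/16 + 1035/4) = -32/93 - 314/4477/16 = -32/93 - 314*16/4477 = -32/93 - 5024/4477 = -610496/416361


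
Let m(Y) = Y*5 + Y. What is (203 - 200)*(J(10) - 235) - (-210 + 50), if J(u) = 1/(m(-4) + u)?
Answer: -7633/14 ≈ -545.21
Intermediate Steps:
m(Y) = 6*Y (m(Y) = 5*Y + Y = 6*Y)
J(u) = 1/(-24 + u) (J(u) = 1/(6*(-4) + u) = 1/(-24 + u))
(203 - 200)*(J(10) - 235) - (-210 + 50) = (203 - 200)*(1/(-24 + 10) - 235) - (-210 + 50) = 3*(1/(-14) - 235) - 1*(-160) = 3*(-1/14 - 235) + 160 = 3*(-3291/14) + 160 = -9873/14 + 160 = -7633/14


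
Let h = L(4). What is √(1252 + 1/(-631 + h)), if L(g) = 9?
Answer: 3*√53819794/622 ≈ 35.384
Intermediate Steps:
h = 9
√(1252 + 1/(-631 + h)) = √(1252 + 1/(-631 + 9)) = √(1252 + 1/(-622)) = √(1252 - 1/622) = √(778743/622) = 3*√53819794/622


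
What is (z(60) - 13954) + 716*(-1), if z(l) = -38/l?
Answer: -440119/30 ≈ -14671.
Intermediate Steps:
(z(60) - 13954) + 716*(-1) = (-38/60 - 13954) + 716*(-1) = (-38*1/60 - 13954) - 716 = (-19/30 - 13954) - 716 = -418639/30 - 716 = -440119/30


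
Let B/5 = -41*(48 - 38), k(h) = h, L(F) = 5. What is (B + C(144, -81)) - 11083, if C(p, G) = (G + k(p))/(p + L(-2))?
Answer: -1956754/149 ≈ -13133.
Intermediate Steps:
C(p, G) = (G + p)/(5 + p) (C(p, G) = (G + p)/(p + 5) = (G + p)/(5 + p))
B = -2050 (B = 5*(-41*(48 - 38)) = 5*(-41*10) = 5*(-410) = -2050)
(B + C(144, -81)) - 11083 = (-2050 + (-81 + 144)/(5 + 144)) - 11083 = (-2050 + 63/149) - 11083 = -305387/149 - 11083 = -1956754/149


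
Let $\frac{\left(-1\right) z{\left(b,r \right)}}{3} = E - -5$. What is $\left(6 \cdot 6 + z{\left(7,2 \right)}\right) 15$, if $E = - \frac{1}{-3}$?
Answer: $300$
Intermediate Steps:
$E = \frac{1}{3}$ ($E = \left(-1\right) \left(- \frac{1}{3}\right) = \frac{1}{3} \approx 0.33333$)
$z{\left(b,r \right)} = -16$ ($z{\left(b,r \right)} = - 3 \left(\frac{1}{3} - -5\right) = - 3 \left(\frac{1}{3} + 5\right) = \left(-3\right) \frac{16}{3} = -16$)
$\left(6 \cdot 6 + z{\left(7,2 \right)}\right) 15 = \left(6 \cdot 6 - 16\right) 15 = \left(36 - 16\right) 15 = 20 \cdot 15 = 300$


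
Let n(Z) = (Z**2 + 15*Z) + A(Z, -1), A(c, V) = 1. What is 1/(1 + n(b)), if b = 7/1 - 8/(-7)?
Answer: 49/9332 ≈ 0.0052508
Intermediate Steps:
b = 57/7 (b = 7*1 - 8*(-1/7) = 7 + 8/7 = 57/7 ≈ 8.1429)
n(Z) = 1 + Z**2 + 15*Z (n(Z) = (Z**2 + 15*Z) + 1 = 1 + Z**2 + 15*Z)
1/(1 + n(b)) = 1/(1 + (1 + (57/7)**2 + 15*(57/7))) = 1/(1 + (1 + 3249/49 + 855/7)) = 1/(1 + 9283/49) = 1/(9332/49) = 49/9332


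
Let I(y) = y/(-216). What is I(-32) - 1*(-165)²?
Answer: -735071/27 ≈ -27225.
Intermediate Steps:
I(y) = -y/216 (I(y) = y*(-1/216) = -y/216)
I(-32) - 1*(-165)² = -1/216*(-32) - 1*(-165)² = 4/27 - 1*27225 = 4/27 - 27225 = -735071/27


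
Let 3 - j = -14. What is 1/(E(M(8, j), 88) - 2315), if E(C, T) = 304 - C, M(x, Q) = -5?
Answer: -1/2006 ≈ -0.00049850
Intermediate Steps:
j = 17 (j = 3 - 1*(-14) = 3 + 14 = 17)
1/(E(M(8, j), 88) - 2315) = 1/((304 - 1*(-5)) - 2315) = 1/((304 + 5) - 2315) = 1/(309 - 2315) = 1/(-2006) = -1/2006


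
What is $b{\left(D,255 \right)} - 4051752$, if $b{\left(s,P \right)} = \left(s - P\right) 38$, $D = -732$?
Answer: $-4089258$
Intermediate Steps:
$b{\left(s,P \right)} = - 38 P + 38 s$
$b{\left(D,255 \right)} - 4051752 = \left(\left(-38\right) 255 + 38 \left(-732\right)\right) - 4051752 = \left(-9690 - 27816\right) - 4051752 = -37506 - 4051752 = -4089258$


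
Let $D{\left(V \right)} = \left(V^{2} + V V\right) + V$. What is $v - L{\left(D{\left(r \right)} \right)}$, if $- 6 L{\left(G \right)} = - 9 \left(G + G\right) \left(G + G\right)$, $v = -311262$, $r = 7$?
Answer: $-377412$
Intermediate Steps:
$D{\left(V \right)} = V + 2 V^{2}$ ($D{\left(V \right)} = \left(V^{2} + V^{2}\right) + V = 2 V^{2} + V = V + 2 V^{2}$)
$L{\left(G \right)} = 6 G^{2}$ ($L{\left(G \right)} = - \frac{\left(-9\right) \left(G + G\right) \left(G + G\right)}{6} = - \frac{\left(-9\right) 2 G 2 G}{6} = - \frac{\left(-9\right) 4 G^{2}}{6} = - \frac{\left(-36\right) G^{2}}{6} = 6 G^{2}$)
$v - L{\left(D{\left(r \right)} \right)} = -311262 - 6 \left(7 \left(1 + 2 \cdot 7\right)\right)^{2} = -311262 - 6 \left(7 \left(1 + 14\right)\right)^{2} = -311262 - 6 \left(7 \cdot 15\right)^{2} = -311262 - 6 \cdot 105^{2} = -311262 - 6 \cdot 11025 = -311262 - 66150 = -377412$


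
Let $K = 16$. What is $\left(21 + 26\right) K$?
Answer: $752$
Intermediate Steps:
$\left(21 + 26\right) K = \left(21 + 26\right) 16 = 47 \cdot 16 = 752$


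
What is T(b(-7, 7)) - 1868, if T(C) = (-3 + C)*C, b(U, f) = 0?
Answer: -1868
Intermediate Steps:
T(C) = C*(-3 + C)
T(b(-7, 7)) - 1868 = 0*(-3 + 0) - 1868 = 0*(-3) - 1868 = 0 - 1868 = -1868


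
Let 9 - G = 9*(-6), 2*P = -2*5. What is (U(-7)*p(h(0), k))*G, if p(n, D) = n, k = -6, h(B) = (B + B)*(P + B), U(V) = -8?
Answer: 0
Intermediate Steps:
P = -5 (P = (-2*5)/2 = (1/2)*(-10) = -5)
h(B) = 2*B*(-5 + B) (h(B) = (B + B)*(-5 + B) = (2*B)*(-5 + B) = 2*B*(-5 + B))
G = 63 (G = 9 - 9*(-6) = 9 - 1*(-54) = 9 + 54 = 63)
(U(-7)*p(h(0), k))*G = -16*0*(-5 + 0)*63 = -16*0*(-5)*63 = -8*0*63 = 0*63 = 0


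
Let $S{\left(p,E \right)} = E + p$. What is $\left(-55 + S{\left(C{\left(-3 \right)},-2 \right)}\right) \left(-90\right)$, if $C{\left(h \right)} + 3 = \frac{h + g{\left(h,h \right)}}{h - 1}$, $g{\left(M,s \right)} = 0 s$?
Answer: $\frac{10665}{2} \approx 5332.5$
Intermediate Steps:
$g{\left(M,s \right)} = 0$
$C{\left(h \right)} = -3 + \frac{h}{-1 + h}$ ($C{\left(h \right)} = -3 + \frac{h + 0}{h - 1} = -3 + \frac{h}{-1 + h}$)
$\left(-55 + S{\left(C{\left(-3 \right)},-2 \right)}\right) \left(-90\right) = \left(-55 + \left(-2 + \frac{3 - -6}{-1 - 3}\right)\right) \left(-90\right) = \left(-55 + \left(-2 + \frac{3 + 6}{-4}\right)\right) \left(-90\right) = \left(-55 - \frac{17}{4}\right) \left(-90\right) = \left(- \frac{237}{4}\right) \left(-90\right) = \frac{10665}{2}$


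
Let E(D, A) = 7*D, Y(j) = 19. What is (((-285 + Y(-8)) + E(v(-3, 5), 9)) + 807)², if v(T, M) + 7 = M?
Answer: 277729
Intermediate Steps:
v(T, M) = -7 + M
(((-285 + Y(-8)) + E(v(-3, 5), 9)) + 807)² = (((-285 + 19) + 7*(-7 + 5)) + 807)² = ((-266 + 7*(-2)) + 807)² = ((-266 - 14) + 807)² = (-280 + 807)² = 527² = 277729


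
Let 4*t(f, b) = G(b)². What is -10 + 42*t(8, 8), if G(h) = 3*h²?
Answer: 387062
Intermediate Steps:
t(f, b) = 9*b⁴/4 (t(f, b) = (3*b²)²/4 = (9*b⁴)/4 = 9*b⁴/4)
-10 + 42*t(8, 8) = -10 + 42*((9/4)*8⁴) = -10 + 42*((9/4)*4096) = -10 + 42*9216 = -10 + 387072 = 387062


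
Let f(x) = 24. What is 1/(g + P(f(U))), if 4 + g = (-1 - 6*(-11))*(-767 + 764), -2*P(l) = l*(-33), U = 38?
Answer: 1/197 ≈ 0.0050761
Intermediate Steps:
P(l) = 33*l/2 (P(l) = -l*(-33)/2 = -(-33)*l/2 = 33*l/2)
g = -199 (g = -4 + (-1 - 6*(-11))*(-767 + 764) = -4 + (-1 + 66)*(-3) = -4 + 65*(-3) = -4 - 195 = -199)
1/(g + P(f(U))) = 1/(-199 + (33/2)*24) = 1/(-199 + 396) = 1/197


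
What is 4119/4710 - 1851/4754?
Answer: 905293/1865945 ≈ 0.48517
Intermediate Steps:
4119/4710 - 1851/4754 = 4119*(1/4710) - 1851*1/4754 = 1373/1570 - 1851/4754 = 905293/1865945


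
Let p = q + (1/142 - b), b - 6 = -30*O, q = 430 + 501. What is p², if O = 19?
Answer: 45067468681/20164 ≈ 2.2350e+6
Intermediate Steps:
q = 931
b = -564 (b = 6 - 30*19 = 6 - 570 = -564)
p = 212291/142 (p = 931 + (1/142 - 1*(-564)) = 931 + (1/142 + 564) = 931 + 80089/142 = 212291/142 ≈ 1495.0)
p² = (212291/142)² = 45067468681/20164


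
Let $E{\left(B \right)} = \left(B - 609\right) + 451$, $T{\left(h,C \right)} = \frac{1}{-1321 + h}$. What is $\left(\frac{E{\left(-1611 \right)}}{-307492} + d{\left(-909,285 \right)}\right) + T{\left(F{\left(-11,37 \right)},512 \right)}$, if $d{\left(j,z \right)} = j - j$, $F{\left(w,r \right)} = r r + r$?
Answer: $\frac{457857}{26136820} \approx 0.017518$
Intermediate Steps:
$F{\left(w,r \right)} = r + r^{2}$ ($F{\left(w,r \right)} = r^{2} + r = r + r^{2}$)
$d{\left(j,z \right)} = 0$
$E{\left(B \right)} = -158 + B$ ($E{\left(B \right)} = \left(-609 + B\right) + 451 = -158 + B$)
$\left(\frac{E{\left(-1611 \right)}}{-307492} + d{\left(-909,285 \right)}\right) + T{\left(F{\left(-11,37 \right)},512 \right)} = \left(\frac{-158 - 1611}{-307492} + 0\right) + \frac{1}{-1321 + 37 \left(1 + 37\right)} = \left(\left(-1769\right) \left(- \frac{1}{307492}\right) + 0\right) + \frac{1}{-1321 + 37 \cdot 38} = \left(\frac{1769}{307492} + 0\right) + \frac{1}{-1321 + 1406} = \frac{1769}{307492} + \frac{1}{85} = \frac{457857}{26136820}$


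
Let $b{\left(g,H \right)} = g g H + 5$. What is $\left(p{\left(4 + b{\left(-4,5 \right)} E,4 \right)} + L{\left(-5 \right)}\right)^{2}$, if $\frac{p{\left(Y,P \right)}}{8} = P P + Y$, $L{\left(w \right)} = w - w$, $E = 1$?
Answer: $705600$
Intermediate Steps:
$L{\left(w \right)} = 0$
$b{\left(g,H \right)} = 5 + H g^{2}$ ($b{\left(g,H \right)} = g^{2} H + 5 = H g^{2} + 5 = 5 + H g^{2}$)
$p{\left(Y,P \right)} = 8 Y + 8 P^{2}$ ($p{\left(Y,P \right)} = 8 \left(P P + Y\right) = 8 \left(P^{2} + Y\right) = 8 \left(Y + P^{2}\right) = 8 Y + 8 P^{2}$)
$\left(p{\left(4 + b{\left(-4,5 \right)} E,4 \right)} + L{\left(-5 \right)}\right)^{2} = \left(\left(8 \left(4 + \left(5 + 5 \left(-4\right)^{2}\right) 1\right) + 8 \cdot 4^{2}\right) + 0\right)^{2} = \left(\left(8 \left(4 + \left(5 + 5 \cdot 16\right) 1\right) + 8 \cdot 16\right) + 0\right)^{2} = \left(\left(8 \left(4 + \left(5 + 80\right) 1\right) + 128\right) + 0\right)^{2} = \left(\left(8 \left(4 + 85 \cdot 1\right) + 128\right) + 0\right)^{2} = \left(\left(8 \left(4 + 85\right) + 128\right) + 0\right)^{2} = \left(\left(8 \cdot 89 + 128\right) + 0\right)^{2} = \left(\left(712 + 128\right) + 0\right)^{2} = \left(840 + 0\right)^{2} = 840^{2} = 705600$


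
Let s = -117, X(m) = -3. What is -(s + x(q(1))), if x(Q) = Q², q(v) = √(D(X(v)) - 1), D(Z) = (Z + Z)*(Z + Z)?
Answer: 82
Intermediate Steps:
D(Z) = 4*Z² (D(Z) = (2*Z)*(2*Z) = 4*Z²)
q(v) = √35 (q(v) = √(4*(-3)² - 1) = √(4*9 - 1) = √(36 - 1) = √35)
-(s + x(q(1))) = -(-117 + (√35)²) = -(-117 + 35) = -1*(-82) = 82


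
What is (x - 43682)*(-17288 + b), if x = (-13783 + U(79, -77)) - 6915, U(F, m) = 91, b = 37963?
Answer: -1329175075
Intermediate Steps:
x = -20607 (x = (-13783 + 91) - 6915 = -13692 - 6915 = -20607)
(x - 43682)*(-17288 + b) = (-20607 - 43682)*(-17288 + 37963) = -64289*20675 = -1329175075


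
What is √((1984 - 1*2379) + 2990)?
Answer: √2595 ≈ 50.941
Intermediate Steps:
√((1984 - 1*2379) + 2990) = √((1984 - 2379) + 2990) = √(-395 + 2990) = √2595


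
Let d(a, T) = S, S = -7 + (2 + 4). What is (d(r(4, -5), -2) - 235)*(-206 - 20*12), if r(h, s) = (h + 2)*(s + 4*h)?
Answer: 105256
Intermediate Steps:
r(h, s) = (2 + h)*(s + 4*h)
S = -1 (S = -7 + 6 = -1)
d(a, T) = -1
(d(r(4, -5), -2) - 235)*(-206 - 20*12) = (-1 - 235)*(-206 - 20*12) = -236*(-206 - 240) = -236*(-446) = 105256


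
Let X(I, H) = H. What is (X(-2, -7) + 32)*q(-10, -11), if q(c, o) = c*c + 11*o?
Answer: -525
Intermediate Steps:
q(c, o) = c² + 11*o
(X(-2, -7) + 32)*q(-10, -11) = (-7 + 32)*((-10)² + 11*(-11)) = 25*(100 - 121) = 25*(-21) = -525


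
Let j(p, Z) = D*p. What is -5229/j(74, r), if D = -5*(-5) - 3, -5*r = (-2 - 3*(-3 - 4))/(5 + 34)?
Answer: -5229/1628 ≈ -3.2119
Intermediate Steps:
r = -19/195 (r = -(-2 - 3*(-3 - 4))/(5*(5 + 34)) = -(-2 - 3*(-7))/(5*39) = -(-2 + 21)/(5*39) = -19/(5*39) = -⅕*19/39 = -19/195 ≈ -0.097436)
D = 22 (D = 25 - 3 = 22)
j(p, Z) = 22*p
-5229/j(74, r) = -5229/(22*74) = -5229/1628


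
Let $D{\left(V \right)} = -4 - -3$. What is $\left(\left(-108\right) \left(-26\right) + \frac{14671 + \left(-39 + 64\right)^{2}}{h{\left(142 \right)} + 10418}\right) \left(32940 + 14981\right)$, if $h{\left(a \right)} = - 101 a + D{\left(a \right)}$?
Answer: $\frac{527423509784}{3925} \approx 1.3438 \cdot 10^{8}$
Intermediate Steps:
$D{\left(V \right)} = -1$ ($D{\left(V \right)} = -4 + 3 = -1$)
$h{\left(a \right)} = -1 - 101 a$ ($h{\left(a \right)} = - 101 a - 1 = -1 - 101 a$)
$\left(\left(-108\right) \left(-26\right) + \frac{14671 + \left(-39 + 64\right)^{2}}{h{\left(142 \right)} + 10418}\right) \left(32940 + 14981\right) = \left(\left(-108\right) \left(-26\right) + \frac{14671 + \left(-39 + 64\right)^{2}}{\left(-1 - 14342\right) + 10418}\right) \left(32940 + 14981\right) = \left(2808 + \frac{14671 + 25^{2}}{\left(-1 - 14342\right) + 10418}\right) 47921 = \left(2808 + \frac{14671 + 625}{-14343 + 10418}\right) 47921 = \left(2808 + \frac{15296}{-3925}\right) 47921 = \left(2808 + 15296 \left(- \frac{1}{3925}\right)\right) 47921 = \left(2808 - \frac{15296}{3925}\right) 47921 = \frac{11006104}{3925} \cdot 47921 = \frac{527423509784}{3925}$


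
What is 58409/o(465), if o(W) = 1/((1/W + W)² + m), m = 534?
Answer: 2737580020323434/216225 ≈ 1.2661e+10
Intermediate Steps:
o(W) = 1/(534 + (W + 1/W)²) (o(W) = 1/((1/W + W)² + 534) = 1/((W + 1/W)² + 534) = 1/(534 + (W + 1/W)²))
58409/o(465) = 58409/((465²/(1 + 465⁴ + 536*465²))) = 58409/((216225/(1 + 46753250625 + 536*216225))) = 58409/((216225/(1 + 46753250625 + 115896600))) = 58409/((216225/46869147226)) = 58409/((216225*(1/46869147226))) = 58409/(216225/46869147226) = 58409*(46869147226/216225) = 2737580020323434/216225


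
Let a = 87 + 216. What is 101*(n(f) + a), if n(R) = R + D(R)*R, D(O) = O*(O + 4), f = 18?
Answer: 752349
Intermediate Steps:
a = 303
D(O) = O*(4 + O)
n(R) = R + R**2*(4 + R) (n(R) = R + (R*(4 + R))*R = R + R**2*(4 + R))
101*(n(f) + a) = 101*(18*(1 + 18*(4 + 18)) + 303) = 101*(18*(1 + 18*22) + 303) = 101*(18*(1 + 396) + 303) = 101*(18*397 + 303) = 101*(7146 + 303) = 101*7449 = 752349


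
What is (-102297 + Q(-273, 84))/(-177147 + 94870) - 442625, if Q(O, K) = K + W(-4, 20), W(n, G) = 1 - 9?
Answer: -36417754904/82277 ≈ -4.4262e+5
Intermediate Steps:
W(n, G) = -8
Q(O, K) = -8 + K (Q(O, K) = K - 8 = -8 + K)
(-102297 + Q(-273, 84))/(-177147 + 94870) - 442625 = (-102297 + (-8 + 84))/(-177147 + 94870) - 442625 = (-102297 + 76)/(-82277) - 442625 = -102221*(-1/82277) - 442625 = 102221/82277 - 442625 = -36417754904/82277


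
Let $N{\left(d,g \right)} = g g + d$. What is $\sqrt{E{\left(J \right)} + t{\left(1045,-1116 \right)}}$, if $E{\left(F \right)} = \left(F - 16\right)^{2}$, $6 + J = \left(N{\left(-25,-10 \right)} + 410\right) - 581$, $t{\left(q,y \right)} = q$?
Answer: $\sqrt{14969} \approx 122.35$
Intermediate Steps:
$N{\left(d,g \right)} = d + g^{2}$ ($N{\left(d,g \right)} = g^{2} + d = d + g^{2}$)
$J = -102$ ($J = -6 + \left(\left(\left(-25 + \left(-10\right)^{2}\right) + 410\right) - 581\right) = -6 + \left(\left(\left(-25 + 100\right) + 410\right) - 581\right) = -6 + \left(\left(75 + 410\right) - 581\right) = -6 + \left(485 - 581\right) = -6 - 96 = -102$)
$E{\left(F \right)} = \left(-16 + F\right)^{2}$
$\sqrt{E{\left(J \right)} + t{\left(1045,-1116 \right)}} = \sqrt{\left(-16 - 102\right)^{2} + 1045} = \sqrt{\left(-118\right)^{2} + 1045} = \sqrt{13924 + 1045} = \sqrt{14969}$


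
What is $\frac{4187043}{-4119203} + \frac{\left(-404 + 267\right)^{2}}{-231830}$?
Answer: $- \frac{1047995499797}{954954831490} \approx -1.0974$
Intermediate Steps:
$\frac{4187043}{-4119203} + \frac{\left(-404 + 267\right)^{2}}{-231830} = 4187043 \left(- \frac{1}{4119203}\right) + \left(-137\right)^{2} \left(- \frac{1}{231830}\right) = - \frac{4187043}{4119203} + 18769 \left(- \frac{1}{231830}\right) = - \frac{4187043}{4119203} - \frac{18769}{231830} = - \frac{1047995499797}{954954831490}$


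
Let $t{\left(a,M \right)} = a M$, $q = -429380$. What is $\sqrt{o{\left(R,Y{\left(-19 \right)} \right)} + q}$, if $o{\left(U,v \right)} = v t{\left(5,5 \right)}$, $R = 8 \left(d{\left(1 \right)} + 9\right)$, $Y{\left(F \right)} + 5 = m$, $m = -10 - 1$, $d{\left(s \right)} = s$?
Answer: $2 i \sqrt{107445} \approx 655.58 i$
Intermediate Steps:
$m = -11$ ($m = -10 - 1 = -11$)
$Y{\left(F \right)} = -16$ ($Y{\left(F \right)} = -5 - 11 = -16$)
$R = 80$ ($R = 8 \left(1 + 9\right) = 8 \cdot 10 = 80$)
$t{\left(a,M \right)} = M a$
$o{\left(U,v \right)} = 25 v$ ($o{\left(U,v \right)} = v 5 \cdot 5 = v 25 = 25 v$)
$\sqrt{o{\left(R,Y{\left(-19 \right)} \right)} + q} = \sqrt{25 \left(-16\right) - 429380} = \sqrt{-400 - 429380} = \sqrt{-429780} = 2 i \sqrt{107445}$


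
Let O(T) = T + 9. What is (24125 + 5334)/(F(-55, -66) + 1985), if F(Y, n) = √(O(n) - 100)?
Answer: 58476115/3940382 - 29459*I*√157/3940382 ≈ 14.84 - 0.093676*I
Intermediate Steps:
O(T) = 9 + T
F(Y, n) = √(-91 + n) (F(Y, n) = √((9 + n) - 100) = √(-91 + n))
(24125 + 5334)/(F(-55, -66) + 1985) = (24125 + 5334)/(√(-91 - 66) + 1985) = 29459/(√(-157) + 1985) = 29459/(I*√157 + 1985) = 29459/(1985 + I*√157)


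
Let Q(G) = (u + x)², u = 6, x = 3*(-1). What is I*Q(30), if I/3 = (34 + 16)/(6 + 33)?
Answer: 450/13 ≈ 34.615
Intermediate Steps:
x = -3
I = 50/13 (I = 3*((34 + 16)/(6 + 33)) = 3*(50/39) = 50/13 ≈ 3.8462)
Q(G) = 9 (Q(G) = (6 - 3)² = 3² = 9)
I*Q(30) = (50/13)*9 = 450/13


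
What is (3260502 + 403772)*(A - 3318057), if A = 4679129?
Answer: 4987340741728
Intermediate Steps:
(3260502 + 403772)*(A - 3318057) = (3260502 + 403772)*(4679129 - 3318057) = 3664274*1361072 = 4987340741728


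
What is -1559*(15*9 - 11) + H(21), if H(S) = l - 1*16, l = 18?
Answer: -193314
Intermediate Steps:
H(S) = 2 (H(S) = 18 - 1*16 = 18 - 16 = 2)
-1559*(15*9 - 11) + H(21) = -1559*(15*9 - 11) + 2 = -1559*(135 - 11) + 2 = -1559*124 + 2 = -193316 + 2 = -193314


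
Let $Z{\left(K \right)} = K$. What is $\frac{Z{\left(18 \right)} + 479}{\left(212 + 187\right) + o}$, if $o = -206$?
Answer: $\frac{497}{193} \approx 2.5751$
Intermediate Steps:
$\frac{Z{\left(18 \right)} + 479}{\left(212 + 187\right) + o} = \frac{18 + 479}{\left(212 + 187\right) - 206} = \frac{497}{399 - 206} = \frac{497}{193}$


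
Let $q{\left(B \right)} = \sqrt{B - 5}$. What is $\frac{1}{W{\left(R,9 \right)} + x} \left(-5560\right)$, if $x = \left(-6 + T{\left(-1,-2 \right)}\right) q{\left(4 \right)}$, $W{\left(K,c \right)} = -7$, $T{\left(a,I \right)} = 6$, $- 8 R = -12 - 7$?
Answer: $\frac{5560}{7} \approx 794.29$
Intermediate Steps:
$q{\left(B \right)} = \sqrt{-5 + B}$
$R = \frac{19}{8}$ ($R = - \frac{-12 - 7}{8} = \left(- \frac{1}{8}\right) \left(-19\right) = \frac{19}{8} \approx 2.375$)
$x = 0$ ($x = \left(-6 + 6\right) \sqrt{-5 + 4} = 0 \sqrt{-1} = 0 i = 0$)
$\frac{1}{W{\left(R,9 \right)} + x} \left(-5560\right) = \frac{1}{-7 + 0} \left(-5560\right) = \frac{1}{-7} \left(-5560\right) = \left(- \frac{1}{7}\right) \left(-5560\right) = \frac{5560}{7}$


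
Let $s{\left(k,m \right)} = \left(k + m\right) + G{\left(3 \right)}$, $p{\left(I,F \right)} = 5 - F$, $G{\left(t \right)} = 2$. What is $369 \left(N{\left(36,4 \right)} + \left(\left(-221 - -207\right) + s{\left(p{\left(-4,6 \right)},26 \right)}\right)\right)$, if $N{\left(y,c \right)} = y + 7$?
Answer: $20664$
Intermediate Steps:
$N{\left(y,c \right)} = 7 + y$
$s{\left(k,m \right)} = 2 + k + m$ ($s{\left(k,m \right)} = \left(k + m\right) + 2 = 2 + k + m$)
$369 \left(N{\left(36,4 \right)} + \left(\left(-221 - -207\right) + s{\left(p{\left(-4,6 \right)},26 \right)}\right)\right) = 369 \left(\left(7 + 36\right) + \left(\left(-221 - -207\right) + \left(2 + \left(5 - 6\right) + 26\right)\right)\right) = 369 \left(43 + \left(\left(-221 + 207\right) + \left(2 + \left(5 - 6\right) + 26\right)\right)\right) = 369 \left(43 + \left(-14 + \left(2 - 1 + 26\right)\right)\right) = 369 \left(43 + \left(-14 + 27\right)\right) = 369 \left(43 + 13\right) = 369 \cdot 56 = 20664$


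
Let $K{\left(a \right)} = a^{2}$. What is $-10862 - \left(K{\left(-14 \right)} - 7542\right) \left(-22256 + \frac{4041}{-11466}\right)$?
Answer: $- \frac{104153339183}{637} \approx -1.6351 \cdot 10^{8}$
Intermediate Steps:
$-10862 - \left(K{\left(-14 \right)} - 7542\right) \left(-22256 + \frac{4041}{-11466}\right) = -10862 - \left(\left(-14\right)^{2} - 7542\right) \left(-22256 + \frac{4041}{-11466}\right) = -10862 - \left(196 - 7542\right) \left(-22256 + 4041 \left(- \frac{1}{11466}\right)\right) = -10862 - - 7346 \left(-22256 - \frac{449}{1274}\right) = -10862 - \left(-7346\right) \left(- \frac{28354593}{1274}\right) = -10862 - \frac{104146420089}{637} = - \frac{104153339183}{637}$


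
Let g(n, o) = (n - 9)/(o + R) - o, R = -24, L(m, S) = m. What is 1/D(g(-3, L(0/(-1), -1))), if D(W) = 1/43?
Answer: 43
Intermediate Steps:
g(n, o) = -o + (-9 + n)/(-24 + o) (g(n, o) = (n - 9)/(o - 24) - o = (-9 + n)/(-24 + o) - o = -o + (-9 + n)/(-24 + o))
D(W) = 1/43
1/D(g(-3, L(0/(-1), -1))) = 1/(1/43) = 43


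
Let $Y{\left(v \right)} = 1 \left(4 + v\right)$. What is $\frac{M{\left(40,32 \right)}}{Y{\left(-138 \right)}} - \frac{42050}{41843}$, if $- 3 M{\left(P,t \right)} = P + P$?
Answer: $- \frac{6778330}{8410443} \approx -0.80594$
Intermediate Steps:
$Y{\left(v \right)} = 4 + v$
$M{\left(P,t \right)} = - \frac{2 P}{3}$ ($M{\left(P,t \right)} = - \frac{P + P}{3} = - \frac{2 P}{3}$)
$\frac{M{\left(40,32 \right)}}{Y{\left(-138 \right)}} - \frac{42050}{41843} = \frac{\left(- \frac{2}{3}\right) 40}{4 - 138} - \frac{42050}{41843} = - \frac{80}{3 \left(-134\right)} - \frac{42050}{41843} = \left(- \frac{80}{3}\right) \left(- \frac{1}{134}\right) - \frac{42050}{41843} = \frac{40}{201} - \frac{42050}{41843} = - \frac{6778330}{8410443}$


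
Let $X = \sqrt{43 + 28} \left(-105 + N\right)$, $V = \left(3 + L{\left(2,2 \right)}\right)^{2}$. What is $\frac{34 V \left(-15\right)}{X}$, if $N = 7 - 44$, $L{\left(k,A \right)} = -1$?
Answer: $\frac{1020 \sqrt{71}}{5041} \approx 1.705$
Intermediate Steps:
$N = -37$
$V = 4$ ($V = \left(3 - 1\right)^{2} = 2^{2} = 4$)
$X = - 142 \sqrt{71}$ ($X = \sqrt{43 + 28} \left(-105 - 37\right) = \sqrt{71} \left(-142\right) = - 142 \sqrt{71} \approx -1196.5$)
$\frac{34 V \left(-15\right)}{X} = \frac{34 \cdot 4 \left(-15\right)}{\left(-142\right) \sqrt{71}} = 136 \left(-15\right) \left(- \frac{\sqrt{71}}{10082}\right) = - 2040 \left(- \frac{\sqrt{71}}{10082}\right) = \frac{1020 \sqrt{71}}{5041}$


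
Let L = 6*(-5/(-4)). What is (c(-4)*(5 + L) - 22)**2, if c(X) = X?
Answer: 5184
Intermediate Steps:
L = 15/2 (L = 6*(-5*(-1/4)) = 6*(5/4) = 15/2 ≈ 7.5000)
(c(-4)*(5 + L) - 22)**2 = (-4*(5 + 15/2) - 22)**2 = (-4*25/2 - 22)**2 = (-50 - 22)**2 = (-72)**2 = 5184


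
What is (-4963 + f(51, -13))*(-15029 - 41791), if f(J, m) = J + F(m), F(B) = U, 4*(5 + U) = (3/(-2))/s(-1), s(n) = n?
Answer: 558725265/2 ≈ 2.7936e+8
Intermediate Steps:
U = -37/8 (U = -5 + ((3/(-2))/(-1))/4 = -5 + ((3*(-½))*(-1))/4 = -5 + (-3/2*(-1))/4 = -5 + (¼)*(3/2) = -5 + 3/8 = -37/8 ≈ -4.6250)
F(B) = -37/8
f(J, m) = -37/8 + J (f(J, m) = J - 37/8 = -37/8 + J)
(-4963 + f(51, -13))*(-15029 - 41791) = (-4963 + (-37/8 + 51))*(-15029 - 41791) = (-4963 + 371/8)*(-56820) = -39333/8*(-56820) = 558725265/2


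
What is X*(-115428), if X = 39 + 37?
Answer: -8772528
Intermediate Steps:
X = 76
X*(-115428) = 76*(-115428) = -8772528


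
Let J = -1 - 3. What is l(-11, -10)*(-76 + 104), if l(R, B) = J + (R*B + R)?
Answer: 2660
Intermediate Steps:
J = -4
l(R, B) = -4 + R + B*R (l(R, B) = -4 + (R*B + R) = -4 + (B*R + R) = -4 + (R + B*R) = -4 + R + B*R)
l(-11, -10)*(-76 + 104) = (-4 - 11 - 10*(-11))*(-76 + 104) = (-4 - 11 + 110)*28 = 95*28 = 2660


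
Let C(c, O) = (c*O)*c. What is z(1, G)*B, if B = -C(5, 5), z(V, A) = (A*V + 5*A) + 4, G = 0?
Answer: -500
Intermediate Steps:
C(c, O) = O*c**2 (C(c, O) = (O*c)*c = O*c**2)
z(V, A) = 4 + 5*A + A*V (z(V, A) = (5*A + A*V) + 4 = 4 + 5*A + A*V)
B = -125 (B = -5*5**2 = -5*25 = -1*125 = -125)
z(1, G)*B = (4 + 5*0 + 0*1)*(-125) = (4 + 0 + 0)*(-125) = 4*(-125) = -500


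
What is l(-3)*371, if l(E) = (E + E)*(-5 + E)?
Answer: 17808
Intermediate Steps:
l(E) = 2*E*(-5 + E) (l(E) = (2*E)*(-5 + E) = 2*E*(-5 + E))
l(-3)*371 = (2*(-3)*(-5 - 3))*371 = (2*(-3)*(-8))*371 = 48*371 = 17808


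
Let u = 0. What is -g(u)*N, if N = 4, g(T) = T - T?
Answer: 0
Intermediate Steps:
g(T) = 0
-g(u)*N = -0*4 = -1*0 = 0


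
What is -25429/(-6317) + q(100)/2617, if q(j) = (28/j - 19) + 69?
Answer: 1671632794/413289725 ≈ 4.0447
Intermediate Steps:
q(j) = 50 + 28/j (q(j) = (-19 + 28/j) + 69 = 50 + 28/j)
-25429/(-6317) + q(100)/2617 = -25429/(-6317) + (50 + 28/100)/2617 = -25429*(-1/6317) + (50 + 28*(1/100))*(1/2617) = 25429/6317 + (50 + 7/25)*(1/2617) = 25429/6317 + (1257/25)*(1/2617) = 25429/6317 + 1257/65425 = 1671632794/413289725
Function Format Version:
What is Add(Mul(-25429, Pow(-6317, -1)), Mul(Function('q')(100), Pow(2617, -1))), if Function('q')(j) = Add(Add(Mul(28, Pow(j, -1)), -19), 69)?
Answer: Rational(1671632794, 413289725) ≈ 4.0447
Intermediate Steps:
Function('q')(j) = Add(50, Mul(28, Pow(j, -1))) (Function('q')(j) = Add(Add(-19, Mul(28, Pow(j, -1))), 69) = Add(50, Mul(28, Pow(j, -1))))
Add(Mul(-25429, Pow(-6317, -1)), Mul(Function('q')(100), Pow(2617, -1))) = Add(Mul(-25429, Pow(-6317, -1)), Mul(Add(50, Mul(28, Pow(100, -1))), Pow(2617, -1))) = Add(Mul(-25429, Rational(-1, 6317)), Mul(Add(50, Mul(28, Rational(1, 100))), Rational(1, 2617))) = Add(Rational(25429, 6317), Mul(Add(50, Rational(7, 25)), Rational(1, 2617))) = Add(Rational(25429, 6317), Mul(Rational(1257, 25), Rational(1, 2617))) = Add(Rational(25429, 6317), Rational(1257, 65425)) = Rational(1671632794, 413289725)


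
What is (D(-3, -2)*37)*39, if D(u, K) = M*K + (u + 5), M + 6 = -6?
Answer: 37518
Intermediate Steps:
M = -12 (M = -6 - 6 = -12)
D(u, K) = 5 + u - 12*K (D(u, K) = -12*K + (u + 5) = -12*K + (5 + u) = 5 + u - 12*K)
(D(-3, -2)*37)*39 = ((5 - 3 - 12*(-2))*37)*39 = ((5 - 3 + 24)*37)*39 = (26*37)*39 = 962*39 = 37518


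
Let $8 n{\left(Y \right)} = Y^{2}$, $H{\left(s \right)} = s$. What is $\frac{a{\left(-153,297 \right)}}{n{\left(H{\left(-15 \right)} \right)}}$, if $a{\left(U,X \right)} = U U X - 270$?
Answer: $\frac{6179736}{25} \approx 2.4719 \cdot 10^{5}$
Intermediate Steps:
$n{\left(Y \right)} = \frac{Y^{2}}{8}$
$a{\left(U,X \right)} = -270 + X U^{2}$ ($a{\left(U,X \right)} = U^{2} X - 270 = X U^{2} - 270 = -270 + X U^{2}$)
$\frac{a{\left(-153,297 \right)}}{n{\left(H{\left(-15 \right)} \right)}} = \frac{-270 + 297 \left(-153\right)^{2}}{\frac{1}{8} \left(-15\right)^{2}} = \frac{-270 + 297 \cdot 23409}{\frac{1}{8} \cdot 225} = \frac{-270 + 6952473}{\frac{225}{8}} = 6952203 \cdot \frac{8}{225} = \frac{6179736}{25}$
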